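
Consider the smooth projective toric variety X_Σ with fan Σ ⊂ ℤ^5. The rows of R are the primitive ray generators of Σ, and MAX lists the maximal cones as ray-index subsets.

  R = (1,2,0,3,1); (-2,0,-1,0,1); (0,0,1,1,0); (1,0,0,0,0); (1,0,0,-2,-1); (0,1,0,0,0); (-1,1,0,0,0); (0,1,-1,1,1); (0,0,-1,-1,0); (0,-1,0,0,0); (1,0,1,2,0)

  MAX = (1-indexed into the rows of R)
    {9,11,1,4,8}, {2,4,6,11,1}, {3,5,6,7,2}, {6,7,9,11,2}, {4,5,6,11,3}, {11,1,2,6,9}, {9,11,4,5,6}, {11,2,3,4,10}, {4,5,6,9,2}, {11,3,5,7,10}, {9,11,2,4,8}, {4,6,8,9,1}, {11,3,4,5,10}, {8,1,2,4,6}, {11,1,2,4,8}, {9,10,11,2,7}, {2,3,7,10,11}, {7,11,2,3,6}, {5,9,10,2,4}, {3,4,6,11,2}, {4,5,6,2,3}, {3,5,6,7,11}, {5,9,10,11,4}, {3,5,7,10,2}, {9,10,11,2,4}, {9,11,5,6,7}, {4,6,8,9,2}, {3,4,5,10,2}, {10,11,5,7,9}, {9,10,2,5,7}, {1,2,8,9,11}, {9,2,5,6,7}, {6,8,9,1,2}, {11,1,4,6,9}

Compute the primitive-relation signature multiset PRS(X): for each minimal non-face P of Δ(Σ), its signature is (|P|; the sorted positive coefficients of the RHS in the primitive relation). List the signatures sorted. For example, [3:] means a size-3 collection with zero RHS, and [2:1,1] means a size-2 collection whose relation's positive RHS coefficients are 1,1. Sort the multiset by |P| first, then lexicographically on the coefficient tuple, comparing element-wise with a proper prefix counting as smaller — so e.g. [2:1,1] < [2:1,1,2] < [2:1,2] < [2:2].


Σ has 15 primitive collections:

  P = {3,9}:  v_{3} + v_{9} = 0 — sig = [2:]
  P = {6,10}:  v_{6} + v_{10} = 0 — sig = [2:]
  P = {4,7}:  v_{4} + v_{7} = v_{6} — sig = [2:1]
  P = {1,10}:  v_{1} + v_{10} = v_{8} + v_{11} — sig = [2:1,1]
  P = {5,8}:  v_{5} + v_{8} = v_{4} + v_{6} + v_{9} — sig = [2:1,1,1]
  P = {3,8}:  v_{3} + v_{8} = v_{2} + v_{4} + v_{6} + v_{11} — sig = [2:1,1,1,1]
  P = {8,10}:  v_{8} + v_{10} = v_{2} + v_{4} + v_{9} + v_{11} — sig = [2:1,1,1,1]
  P = {1,5}:  v_{1} + v_{5} = v_{4} + 2·v_{6} + v_{9} + v_{11} — sig = [2:1,1,1,2]
  P = {7,8}:  v_{7} + v_{8} = v_{2} + 2·v_{6} + v_{9} + v_{11} — sig = [2:1,1,1,2]
  P = {1,3}:  v_{1} + v_{3} = v_{2} + v_{4} + 2·v_{6} + 2·v_{11} — sig = [2:1,1,2,2]
  P = {1,7}:  v_{1} + v_{7} = v_{2} + 3·v_{6} + v_{9} + 2·v_{11} — sig = [2:1,1,2,3]
  P = {2,5,11}:  v_{2} + v_{5} + v_{11} = 0 — sig = [3:]
  P = {6,8,11}:  v_{6} + v_{8} + v_{11} = v_{1} — sig = [3:1]
  P = {1,2,4,9}:  v_{1} + v_{2} + v_{4} + v_{9} = 2·v_{8} — sig = [4:2]
  P = {2,4,6,9,11}:  v_{2} + v_{4} + v_{6} + v_{9} + v_{11} = v_{8} — sig = [5:1]

Signatures (|P|; sorted positive RHS coefficients), sorted:
    |P|=2: 11 collections, coeffs (), (), (1), (1,1), (1,1,1), (1,1,1,1), (1,1,1,1), (1,1,1,2), (1,1,1,2), (1,1,2,2), (1,1,2,3)
    |P|=3: 2 collections, coeffs (), (1)
    |P|=4: 1 collection, coeffs (2)
    |P|=5: 1 collection, coeffs (1)


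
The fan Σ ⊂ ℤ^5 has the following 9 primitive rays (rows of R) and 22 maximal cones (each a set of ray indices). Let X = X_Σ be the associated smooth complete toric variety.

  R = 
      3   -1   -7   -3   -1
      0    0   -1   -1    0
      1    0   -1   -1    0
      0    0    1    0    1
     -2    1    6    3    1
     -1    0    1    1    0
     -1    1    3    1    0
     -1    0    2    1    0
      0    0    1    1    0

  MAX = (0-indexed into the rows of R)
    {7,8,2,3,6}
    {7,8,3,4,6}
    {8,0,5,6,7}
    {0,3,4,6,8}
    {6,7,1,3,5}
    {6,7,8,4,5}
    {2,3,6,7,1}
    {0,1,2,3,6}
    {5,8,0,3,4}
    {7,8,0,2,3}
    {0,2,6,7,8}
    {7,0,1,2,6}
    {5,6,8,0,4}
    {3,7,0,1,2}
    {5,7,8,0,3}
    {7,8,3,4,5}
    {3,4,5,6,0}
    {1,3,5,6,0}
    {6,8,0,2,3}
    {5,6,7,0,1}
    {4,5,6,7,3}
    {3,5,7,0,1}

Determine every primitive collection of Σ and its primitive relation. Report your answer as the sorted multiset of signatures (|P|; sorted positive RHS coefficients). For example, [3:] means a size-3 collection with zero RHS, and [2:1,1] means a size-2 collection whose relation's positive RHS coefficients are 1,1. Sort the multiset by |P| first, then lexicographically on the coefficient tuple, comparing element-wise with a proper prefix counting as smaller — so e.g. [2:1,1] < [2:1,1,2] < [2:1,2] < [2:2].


|primitive collections| = 7. Relations:

  P={1,8}:  v_{1} + v_{8} = 0 — sig = [2:]
  P={2,5}:  v_{2} + v_{5} = 0 — sig = [2:]
  P={1,4}:  v_{1} + v_{4} = v_{3} + v_{5} + v_{6} — sig = [2:1,1,1]
  P={2,4}:  v_{2} + v_{4} = v_{3} + v_{6} + v_{8} — sig = [2:1,1,1]
  P={0,4,7}:  v_{0} + v_{4} + v_{7} = v_{8} — sig = [3:1]
  P={0,3,6,7}:  v_{0} + v_{3} + v_{6} + v_{7} = v_{2} — sig = [4:1]
  P={3,5,6,8}:  v_{3} + v_{5} + v_{6} + v_{8} = v_{4} — sig = [4:1]

Sorted signature multiset PRS(X):
[[2:], [2:], [2:1,1,1], [2:1,1,1], [3:1], [4:1], [4:1]]


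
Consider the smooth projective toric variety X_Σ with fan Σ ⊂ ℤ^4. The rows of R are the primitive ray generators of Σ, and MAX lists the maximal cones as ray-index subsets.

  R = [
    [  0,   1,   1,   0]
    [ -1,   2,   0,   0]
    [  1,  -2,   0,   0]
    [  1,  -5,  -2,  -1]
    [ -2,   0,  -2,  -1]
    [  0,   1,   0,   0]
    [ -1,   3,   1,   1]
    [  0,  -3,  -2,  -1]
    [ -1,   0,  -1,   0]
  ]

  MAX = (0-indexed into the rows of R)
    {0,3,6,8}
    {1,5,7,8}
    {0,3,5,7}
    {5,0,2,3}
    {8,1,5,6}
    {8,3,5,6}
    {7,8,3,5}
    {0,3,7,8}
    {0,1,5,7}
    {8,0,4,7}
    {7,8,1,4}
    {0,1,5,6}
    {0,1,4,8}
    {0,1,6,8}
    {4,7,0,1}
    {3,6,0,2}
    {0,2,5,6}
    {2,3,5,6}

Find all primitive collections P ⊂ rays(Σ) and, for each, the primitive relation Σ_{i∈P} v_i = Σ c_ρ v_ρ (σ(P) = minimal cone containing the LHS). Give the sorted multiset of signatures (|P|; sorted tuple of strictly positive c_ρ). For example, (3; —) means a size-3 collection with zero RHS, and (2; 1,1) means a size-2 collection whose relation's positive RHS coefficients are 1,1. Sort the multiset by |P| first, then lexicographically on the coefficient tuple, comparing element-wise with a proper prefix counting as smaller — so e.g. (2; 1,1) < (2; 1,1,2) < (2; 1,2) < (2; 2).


Primitive collections (12):

  P={1,2}:  v_{1} + v_{2} = 0 — sig = (2; —)
  P={1,3}:  v_{1} + v_{3} = v_{7} — sig = (2; 1)
  P={2,7}:  v_{2} + v_{7} = v_{3} — sig = (2; 1)
  P={6,7}:  v_{6} + v_{7} = v_{8} — sig = (2; 1)
  P={2,8}:  v_{2} + v_{8} = v_{3} + v_{6} — sig = (2; 1,1)
  P={2,4}:  v_{2} + v_{4} = v_{0} + v_{7} + v_{8} — sig = (2; 1,1,1)
  P={3,4}:  v_{3} + v_{4} = v_{0} + 2·v_{7} + v_{8} — sig = (2; 1,1,2)
  P={4,6}:  v_{4} + v_{6} = v_{0} + v_{1} + 2·v_{8} — sig = (2; 1,1,2)
  P={4,5}:  v_{4} + v_{5} = 2·v_{1} + v_{7} — sig = (2; 1,2)
  P={0,5,8}:  v_{0} + v_{5} + v_{8} = v_{1} — sig = (3; 1)
  P={0,3,5,6}:  v_{0} + v_{3} + v_{5} + v_{6} = 0 — sig = (4; —)
  P={0,1,7,8}:  v_{0} + v_{1} + v_{7} + v_{8} = v_{4} — sig = (4; 1)

so the primitive-relation signature multiset is
    (2; —)
    (2; 1)
    (2; 1)
    (2; 1)
    (2; 1,1)
    (2; 1,1,1)
    (2; 1,1,2)
    (2; 1,1,2)
    (2; 1,2)
    (3; 1)
    (4; —)
    (4; 1)


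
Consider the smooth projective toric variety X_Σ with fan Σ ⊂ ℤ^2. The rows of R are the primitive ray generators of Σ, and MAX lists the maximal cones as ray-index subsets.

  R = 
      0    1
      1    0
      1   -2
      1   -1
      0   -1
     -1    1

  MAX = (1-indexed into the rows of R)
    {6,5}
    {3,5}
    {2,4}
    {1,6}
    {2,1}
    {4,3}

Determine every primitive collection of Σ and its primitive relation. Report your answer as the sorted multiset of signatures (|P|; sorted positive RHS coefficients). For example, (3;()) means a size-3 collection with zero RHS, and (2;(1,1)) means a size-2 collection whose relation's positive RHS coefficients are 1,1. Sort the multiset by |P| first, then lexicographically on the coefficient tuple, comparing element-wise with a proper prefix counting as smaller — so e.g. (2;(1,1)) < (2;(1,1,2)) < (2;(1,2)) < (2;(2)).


Σ has 9 primitive collections:

  • {1,5}:  v_{1} + v_{5} = 0  ⟹  sig = (2;())
  • {4,6}:  v_{4} + v_{6} = 0  ⟹  sig = (2;())
  • {1,3}:  v_{1} + v_{3} = v_{4}  ⟹  sig = (2;(1))
  • {1,4}:  v_{1} + v_{4} = v_{2}  ⟹  sig = (2;(1))
  • {2,5}:  v_{2} + v_{5} = v_{4}  ⟹  sig = (2;(1))
  • {2,6}:  v_{2} + v_{6} = v_{1}  ⟹  sig = (2;(1))
  • {3,6}:  v_{3} + v_{6} = v_{5}  ⟹  sig = (2;(1))
  • {4,5}:  v_{4} + v_{5} = v_{3}  ⟹  sig = (2;(1))
  • {2,3}:  v_{2} + v_{3} = 2·v_{4}  ⟹  sig = (2;(2))

Sorted signature multiset PRS(X):
    (2;())
    (2;())
    (2;(1))
    (2;(1))
    (2;(1))
    (2;(1))
    (2;(1))
    (2;(1))
    (2;(2))


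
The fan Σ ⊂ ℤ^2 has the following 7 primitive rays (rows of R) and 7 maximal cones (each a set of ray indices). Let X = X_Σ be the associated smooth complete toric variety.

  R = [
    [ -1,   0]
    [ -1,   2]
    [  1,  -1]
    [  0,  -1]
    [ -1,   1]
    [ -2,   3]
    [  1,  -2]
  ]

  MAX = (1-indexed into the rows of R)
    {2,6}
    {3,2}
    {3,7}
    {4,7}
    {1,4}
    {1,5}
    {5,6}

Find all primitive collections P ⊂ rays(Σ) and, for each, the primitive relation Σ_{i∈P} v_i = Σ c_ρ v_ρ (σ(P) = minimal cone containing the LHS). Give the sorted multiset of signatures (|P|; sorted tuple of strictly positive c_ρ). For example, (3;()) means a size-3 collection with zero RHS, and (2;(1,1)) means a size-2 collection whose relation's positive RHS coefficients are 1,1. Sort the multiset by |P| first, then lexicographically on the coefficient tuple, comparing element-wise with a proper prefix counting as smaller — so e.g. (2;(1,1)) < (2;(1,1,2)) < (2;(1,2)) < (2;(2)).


Primitive collections (14):

  • {2,7}:  v_{2} + v_{7} = 0 — sig = (2;())
  • {3,5}:  v_{3} + v_{5} = 0 — sig = (2;())
  • {1,3}:  v_{1} + v_{3} = v_{4} — sig = (2;(1))
  • {2,4}:  v_{2} + v_{4} = v_{5} — sig = (2;(1))
  • {2,5}:  v_{2} + v_{5} = v_{6} — sig = (2;(1))
  • {3,4}:  v_{3} + v_{4} = v_{7} — sig = (2;(1))
  • {3,6}:  v_{3} + v_{6} = v_{2} — sig = (2;(1))
  • {4,5}:  v_{4} + v_{5} = v_{1} — sig = (2;(1))
  • {5,7}:  v_{5} + v_{7} = v_{4} — sig = (2;(1))
  • {6,7}:  v_{6} + v_{7} = v_{5} — sig = (2;(1))
  • {1,2}:  v_{1} + v_{2} = 2·v_{5} — sig = (2;(2))
  • {1,7}:  v_{1} + v_{7} = 2·v_{4} — sig = (2;(2))
  • {4,6}:  v_{4} + v_{6} = 2·v_{5} — sig = (2;(2))
  • {1,6}:  v_{1} + v_{6} = 3·v_{5} — sig = (2;(3))

Hence PRS(X_Σ) =
{ (2;()) ×2,  (2;(1)) ×8,  (2;(2)) ×3,  (2;(3)) }


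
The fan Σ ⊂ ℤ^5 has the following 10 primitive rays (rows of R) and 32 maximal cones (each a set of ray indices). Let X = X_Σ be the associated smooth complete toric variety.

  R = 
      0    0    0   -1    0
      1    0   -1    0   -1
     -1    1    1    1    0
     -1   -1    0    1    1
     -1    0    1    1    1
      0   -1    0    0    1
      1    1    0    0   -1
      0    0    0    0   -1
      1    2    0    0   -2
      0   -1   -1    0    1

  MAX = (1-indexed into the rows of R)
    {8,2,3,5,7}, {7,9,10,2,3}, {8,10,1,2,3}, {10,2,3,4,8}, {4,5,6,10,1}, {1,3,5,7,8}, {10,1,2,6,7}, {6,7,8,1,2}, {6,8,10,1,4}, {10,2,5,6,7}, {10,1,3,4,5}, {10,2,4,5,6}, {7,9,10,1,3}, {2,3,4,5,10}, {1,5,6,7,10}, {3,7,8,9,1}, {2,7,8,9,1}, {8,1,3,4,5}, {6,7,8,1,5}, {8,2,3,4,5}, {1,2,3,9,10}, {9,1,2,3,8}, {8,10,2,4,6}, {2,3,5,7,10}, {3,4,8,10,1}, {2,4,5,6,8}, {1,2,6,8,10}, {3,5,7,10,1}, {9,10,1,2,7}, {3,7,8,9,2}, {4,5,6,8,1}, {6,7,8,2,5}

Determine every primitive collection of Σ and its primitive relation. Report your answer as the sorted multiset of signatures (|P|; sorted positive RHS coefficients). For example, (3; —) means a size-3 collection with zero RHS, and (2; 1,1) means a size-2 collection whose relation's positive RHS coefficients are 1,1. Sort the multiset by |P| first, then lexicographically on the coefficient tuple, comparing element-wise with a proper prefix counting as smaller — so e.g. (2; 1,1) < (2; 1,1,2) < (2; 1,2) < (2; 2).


Σ has 11 primitive collections:

  {3,6}:  v_{3} + v_{6} = v_{5} ; sig = (2; 1)
  {6,9}:  v_{6} + v_{9} = v_{7} ; sig = (2; 1)
  {4,7}:  v_{4} + v_{7} = v_{2} + v_{5} ; sig = (2; 1,1)
  {4,9}:  v_{4} + v_{9} = v_{2} + v_{3} ; sig = (2; 1,1)
  {5,9}:  v_{5} + v_{9} = v_{3} + v_{7} ; sig = (2; 1,1)
  {1,2,5}:  v_{1} + v_{2} + v_{5} = 0 ; sig = (3; —)
  {5,8,10}:  v_{5} + v_{8} + v_{10} = v_{4} ; sig = (3; 1)
  {7,8,10}:  v_{7} + v_{8} + v_{10} = v_{2} ; sig = (3; 1)
  {1,2,4}:  v_{1} + v_{2} + v_{4} = v_{8} + v_{10} ; sig = (3; 1,1)
  {8,9,10}:  v_{8} + v_{9} + v_{10} = v_{1} + 2·v_{2} + v_{3} ; sig = (3; 1,1,2)
  {1,2,3,7}:  v_{1} + v_{2} + v_{3} + v_{7} = v_{9} ; sig = (4; 1)

so the primitive-relation signature multiset is
    (2; 1)
    (2; 1)
    (2; 1,1)
    (2; 1,1)
    (2; 1,1)
    (3; —)
    (3; 1)
    (3; 1)
    (3; 1,1)
    (3; 1,1,2)
    (4; 1)


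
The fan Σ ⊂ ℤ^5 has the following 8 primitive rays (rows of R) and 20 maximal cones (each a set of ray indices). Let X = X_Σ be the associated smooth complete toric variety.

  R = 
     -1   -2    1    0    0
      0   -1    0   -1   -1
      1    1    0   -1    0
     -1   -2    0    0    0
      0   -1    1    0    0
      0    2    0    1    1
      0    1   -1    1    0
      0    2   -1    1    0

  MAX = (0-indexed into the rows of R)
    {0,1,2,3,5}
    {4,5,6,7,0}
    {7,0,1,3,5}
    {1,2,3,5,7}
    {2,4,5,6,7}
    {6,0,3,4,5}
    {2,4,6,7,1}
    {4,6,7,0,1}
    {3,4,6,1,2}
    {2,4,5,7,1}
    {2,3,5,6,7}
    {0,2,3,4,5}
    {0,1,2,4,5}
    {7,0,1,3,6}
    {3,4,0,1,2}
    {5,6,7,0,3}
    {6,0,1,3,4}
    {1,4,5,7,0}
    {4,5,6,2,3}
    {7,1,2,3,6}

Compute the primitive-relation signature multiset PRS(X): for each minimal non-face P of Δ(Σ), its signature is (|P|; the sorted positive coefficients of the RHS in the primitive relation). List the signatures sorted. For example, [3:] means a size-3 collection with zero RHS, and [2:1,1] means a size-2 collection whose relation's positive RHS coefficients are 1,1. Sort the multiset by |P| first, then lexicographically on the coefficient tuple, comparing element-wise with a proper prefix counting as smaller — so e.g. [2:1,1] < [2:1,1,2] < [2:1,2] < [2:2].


|primitive collections| = 5. Relations:

  • {0,2,6}:  v_{0} + v_{2} + v_{6} = 0 — sig = [3:]
  • {1,5,6}:  v_{1} + v_{5} + v_{6} = v_{7} — sig = [3:1]
  • {0,2,7}:  v_{0} + v_{2} + v_{7} = v_{1} + v_{5} — sig = [3:1,1]
  • {3,4,7}:  v_{3} + v_{4} + v_{7} = v_{0} + v_{6} — sig = [3:1,1]
  • {1,3,4,5}:  v_{1} + v_{3} + v_{4} + v_{5} = v_{0} — sig = [4:1]

so the primitive-relation signature multiset is
    |P|=3: 4 collections, coeffs (), (1), (1,1), (1,1)
    |P|=4: 1 collection, coeffs (1)


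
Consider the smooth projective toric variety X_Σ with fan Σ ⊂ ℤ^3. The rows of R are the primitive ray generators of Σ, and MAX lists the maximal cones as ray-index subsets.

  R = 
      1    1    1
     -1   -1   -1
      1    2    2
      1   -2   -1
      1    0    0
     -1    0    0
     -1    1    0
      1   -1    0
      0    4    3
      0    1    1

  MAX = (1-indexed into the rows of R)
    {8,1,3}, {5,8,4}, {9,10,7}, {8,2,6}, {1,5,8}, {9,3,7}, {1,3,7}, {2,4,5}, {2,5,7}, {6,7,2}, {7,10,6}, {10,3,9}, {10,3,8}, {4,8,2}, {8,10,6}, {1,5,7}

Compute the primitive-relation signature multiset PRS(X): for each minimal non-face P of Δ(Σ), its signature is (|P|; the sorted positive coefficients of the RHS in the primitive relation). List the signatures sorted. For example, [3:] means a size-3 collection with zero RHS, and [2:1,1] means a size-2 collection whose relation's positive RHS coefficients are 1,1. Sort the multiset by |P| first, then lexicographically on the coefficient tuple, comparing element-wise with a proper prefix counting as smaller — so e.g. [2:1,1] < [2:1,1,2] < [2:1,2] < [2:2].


23 minimal non-faces of Δ(Σ) (on 10 rays):

  P={1,2}:  v_{1} + v_{2} = 0  →  sig = [2:]
  P={5,6}:  v_{5} + v_{6} = 0  →  sig = [2:]
  P={7,8}:  v_{7} + v_{8} = 0  →  sig = [2:]
  P={1,6}:  v_{1} + v_{6} = v_{10}  →  sig = [2:1]
  P={1,10}:  v_{1} + v_{10} = v_{3}  →  sig = [2:1]
  P={2,3}:  v_{2} + v_{3} = v_{10}  →  sig = [2:1]
  P={2,10}:  v_{2} + v_{10} = v_{6}  →  sig = [2:1]
  P={4,9}:  v_{4} + v_{9} = v_{3}  →  sig = [2:1]
  P={4,10}:  v_{4} + v_{10} = v_{8}  →  sig = [2:1]
  P={5,10}:  v_{5} + v_{10} = v_{1}  →  sig = [2:1]
  P={1,4}:  v_{1} + v_{4} = v_{5} + v_{8}  →  sig = [2:1,1]
  P={3,4}:  v_{3} + v_{4} = v_{1} + v_{8}  →  sig = [2:1,1]
  P={4,6}:  v_{4} + v_{6} = v_{2} + v_{8}  →  sig = [2:1,1]
  P={4,7}:  v_{4} + v_{7} = v_{2} + v_{5}  →  sig = [2:1,1]
  P={8,9}:  v_{8} + v_{9} = v_{3} + v_{10}  →  sig = [2:1,1]
  P={5,9}:  v_{5} + v_{9} = v_{1} + v_{3} + v_{7}  →  sig = [2:1,1,1]
  P={1,9}:  v_{1} + v_{9} = 2·v_{3} + v_{7}  →  sig = [2:1,2]
  P={2,9}:  v_{2} + v_{9} = v_{7} + 2·v_{10}  →  sig = [2:1,2]
  P={6,9}:  v_{6} + v_{9} = v_{7} + 3·v_{10}  →  sig = [2:1,3]
  P={3,5}:  v_{3} + v_{5} = 2·v_{1}  →  sig = [2:2]
  P={3,6}:  v_{3} + v_{6} = 2·v_{10}  →  sig = [2:2]
  P={2,5,8}:  v_{2} + v_{5} + v_{8} = v_{4}  →  sig = [3:1]
  P={3,7,10}:  v_{3} + v_{7} + v_{10} = v_{9}  →  sig = [3:1]

Hence PRS(X_Σ) =
    [2:]
    [2:]
    [2:]
    [2:1]
    [2:1]
    [2:1]
    [2:1]
    [2:1]
    [2:1]
    [2:1]
    [2:1,1]
    [2:1,1]
    [2:1,1]
    [2:1,1]
    [2:1,1]
    [2:1,1,1]
    [2:1,2]
    [2:1,2]
    [2:1,3]
    [2:2]
    [2:2]
    [3:1]
    [3:1]


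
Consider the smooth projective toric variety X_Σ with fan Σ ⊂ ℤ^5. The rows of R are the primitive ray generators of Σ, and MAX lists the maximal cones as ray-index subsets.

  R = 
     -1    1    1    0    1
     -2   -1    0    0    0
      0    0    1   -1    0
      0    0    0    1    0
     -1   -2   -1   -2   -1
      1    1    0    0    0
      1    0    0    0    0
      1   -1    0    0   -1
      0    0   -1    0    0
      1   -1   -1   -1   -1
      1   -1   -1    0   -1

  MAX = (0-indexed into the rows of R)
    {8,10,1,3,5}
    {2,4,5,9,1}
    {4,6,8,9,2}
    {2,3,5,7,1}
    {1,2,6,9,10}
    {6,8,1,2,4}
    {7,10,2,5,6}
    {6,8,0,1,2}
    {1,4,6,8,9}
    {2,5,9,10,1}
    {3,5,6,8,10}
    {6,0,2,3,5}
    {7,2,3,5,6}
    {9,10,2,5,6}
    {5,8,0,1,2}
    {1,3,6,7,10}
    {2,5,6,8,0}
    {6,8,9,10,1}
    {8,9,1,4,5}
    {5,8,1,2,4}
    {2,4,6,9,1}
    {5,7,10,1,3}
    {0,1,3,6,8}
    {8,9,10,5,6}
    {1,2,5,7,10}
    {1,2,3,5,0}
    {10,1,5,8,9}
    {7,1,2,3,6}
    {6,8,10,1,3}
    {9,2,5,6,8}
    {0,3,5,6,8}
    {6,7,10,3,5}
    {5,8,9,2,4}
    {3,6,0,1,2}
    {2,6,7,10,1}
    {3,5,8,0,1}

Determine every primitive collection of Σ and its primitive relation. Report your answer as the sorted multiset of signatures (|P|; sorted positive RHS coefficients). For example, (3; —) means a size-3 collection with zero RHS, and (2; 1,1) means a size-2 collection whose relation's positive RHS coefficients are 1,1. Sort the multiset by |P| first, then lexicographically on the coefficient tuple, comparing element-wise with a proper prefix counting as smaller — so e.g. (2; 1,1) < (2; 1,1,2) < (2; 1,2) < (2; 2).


Δ(Σ) — 11 vertices, 16 min non-faces:

  {0,10}:  v_{0} + v_{10} = 0  ⇒ sig = (2; —)
  {3,9}:  v_{3} + v_{9} = v_{10}  ⇒ sig = (2; 1)
  {7,8}:  v_{7} + v_{8} = v_{10}  ⇒ sig = (2; 1)
  {0,7}:  v_{0} + v_{7} = v_{2} + v_{3}  ⇒ sig = (2; 1,1)
  {0,9}:  v_{0} + v_{9} = v_{2} + v_{8}  ⇒ sig = (2; 1,1)
  {3,4}:  v_{3} + v_{4} = v_{1} + v_{9}  ⇒ sig = (2; 1,1)
  {4,7}:  v_{4} + v_{7} = v_{1} + v_{2} + v_{9} + v_{10}  ⇒ sig = (2; 1,1,1,1)
  {4,10}:  v_{4} + v_{10} = v_{1} + 2·v_{9}  ⇒ sig = (2; 1,2)
  {7,9}:  v_{7} + v_{9} = v_{2} + 2·v_{10}  ⇒ sig = (2; 1,2)
  {0,4}:  v_{0} + v_{4} = v_{1} + 2·v_{2} + 2·v_{8}  ⇒ sig = (2; 1,2,2)
  {1,5,6}:  v_{1} + v_{5} + v_{6} = 0  ⇒ sig = (3; —)
  {2,3,8}:  v_{2} + v_{3} + v_{8} = 0  ⇒ sig = (3; —)
  {2,3,10}:  v_{2} + v_{3} + v_{10} = v_{7}  ⇒ sig = (3; 1)
  {2,8,10}:  v_{2} + v_{8} + v_{10} = v_{9}  ⇒ sig = (3; 1)
  {4,5,6}:  v_{4} + v_{5} + v_{6} = v_{2} + v_{8} + v_{9}  ⇒ sig = (3; 1,1,1)
  {1,2,8,9}:  v_{1} + v_{2} + v_{8} + v_{9} = v_{4}  ⇒ sig = (4; 1)

Signatures (|P|; sorted positive RHS coefficients), sorted:
[(2; —), (2; 1), (2; 1), (2; 1,1), (2; 1,1), (2; 1,1), (2; 1,1,1,1), (2; 1,2), (2; 1,2), (2; 1,2,2), (3; —), (3; —), (3; 1), (3; 1), (3; 1,1,1), (4; 1)]


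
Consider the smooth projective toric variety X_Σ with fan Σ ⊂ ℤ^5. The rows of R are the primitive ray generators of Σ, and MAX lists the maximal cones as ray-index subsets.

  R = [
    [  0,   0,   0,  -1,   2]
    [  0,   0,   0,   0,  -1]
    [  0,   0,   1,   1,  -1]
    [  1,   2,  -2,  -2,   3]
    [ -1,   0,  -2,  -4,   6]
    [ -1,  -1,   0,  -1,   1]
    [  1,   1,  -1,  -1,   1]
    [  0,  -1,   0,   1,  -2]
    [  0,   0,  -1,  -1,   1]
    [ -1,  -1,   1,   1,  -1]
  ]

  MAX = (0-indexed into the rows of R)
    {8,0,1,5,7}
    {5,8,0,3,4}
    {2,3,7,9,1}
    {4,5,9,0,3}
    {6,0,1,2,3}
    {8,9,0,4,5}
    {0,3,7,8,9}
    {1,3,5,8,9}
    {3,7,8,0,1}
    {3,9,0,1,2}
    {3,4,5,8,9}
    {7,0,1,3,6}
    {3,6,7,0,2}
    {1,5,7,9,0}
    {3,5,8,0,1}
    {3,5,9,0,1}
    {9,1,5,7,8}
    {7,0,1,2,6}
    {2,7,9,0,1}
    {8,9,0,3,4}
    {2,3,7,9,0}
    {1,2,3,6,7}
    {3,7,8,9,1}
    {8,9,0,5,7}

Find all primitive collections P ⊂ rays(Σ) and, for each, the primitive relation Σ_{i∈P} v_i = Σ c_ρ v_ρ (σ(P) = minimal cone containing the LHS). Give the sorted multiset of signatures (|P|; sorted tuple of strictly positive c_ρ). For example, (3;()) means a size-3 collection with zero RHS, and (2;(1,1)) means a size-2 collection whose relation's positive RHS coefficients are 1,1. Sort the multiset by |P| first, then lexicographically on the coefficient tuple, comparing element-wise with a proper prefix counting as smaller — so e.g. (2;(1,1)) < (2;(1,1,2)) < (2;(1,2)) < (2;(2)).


The 14 primitive collections of Σ (r=10, n=5):

  P = {2,8}:  v_{2} + v_{8} = 0  ⟹  sig = (2;())
  P = {6,9}:  v_{6} + v_{9} = 0  ⟹  sig = (2;())
  P = {2,5}:  v_{2} + v_{5} = v_{0} + v_{1} + v_{9}  ⟹  sig = (2;(1,1,1))
  P = {5,6}:  v_{5} + v_{6} = v_{0} + v_{1} + v_{8}  ⟹  sig = (2;(1,1,1))
  P = {2,4}:  v_{2} + v_{4} = v_{0} + v_{3} + v_{5} + v_{9}  ⟹  sig = (2;(1,1,1,1))
  P = {4,6}:  v_{4} + v_{6} = v_{0} + v_{3} + v_{5} + v_{8}  ⟹  sig = (2;(1,1,1,1))
  P = {6,8}:  v_{6} + v_{8} = v_{0} + v_{1} + v_{3} + v_{7}  ⟹  sig = (2;(1,1,1,1))
  P = {4,7}:  v_{4} + v_{7} = v_{0} + 3·v_{8} + v_{9}  ⟹  sig = (2;(1,1,3))
  P = {1,4}:  v_{1} + v_{4} = v_{3} + 2·v_{5}  ⟹  sig = (2;(1,2))
  P = {3,5,7}:  v_{3} + v_{5} + v_{7} = 2·v_{8}  ⟹  sig = (3;(2))
  P = {0,1,8,9}:  v_{0} + v_{1} + v_{8} + v_{9} = v_{5}  ⟹  sig = (4;(1))
  P = {0,1,2,3,7}:  v_{0} + v_{1} + v_{2} + v_{3} + v_{7} = v_{6}  ⟹  sig = (5;(1))
  P = {0,1,3,7,9}:  v_{0} + v_{1} + v_{3} + v_{7} + v_{9} = v_{8}  ⟹  sig = (5;(1))
  P = {0,3,5,8,9}:  v_{0} + v_{3} + v_{5} + v_{8} + v_{9} = v_{4}  ⟹  sig = (5;(1))

Signatures (|P|; sorted positive RHS coefficients), sorted:
[(2;()), (2;()), (2;(1,1,1)), (2;(1,1,1)), (2;(1,1,1,1)), (2;(1,1,1,1)), (2;(1,1,1,1)), (2;(1,1,3)), (2;(1,2)), (3;(2)), (4;(1)), (5;(1)), (5;(1)), (5;(1))]


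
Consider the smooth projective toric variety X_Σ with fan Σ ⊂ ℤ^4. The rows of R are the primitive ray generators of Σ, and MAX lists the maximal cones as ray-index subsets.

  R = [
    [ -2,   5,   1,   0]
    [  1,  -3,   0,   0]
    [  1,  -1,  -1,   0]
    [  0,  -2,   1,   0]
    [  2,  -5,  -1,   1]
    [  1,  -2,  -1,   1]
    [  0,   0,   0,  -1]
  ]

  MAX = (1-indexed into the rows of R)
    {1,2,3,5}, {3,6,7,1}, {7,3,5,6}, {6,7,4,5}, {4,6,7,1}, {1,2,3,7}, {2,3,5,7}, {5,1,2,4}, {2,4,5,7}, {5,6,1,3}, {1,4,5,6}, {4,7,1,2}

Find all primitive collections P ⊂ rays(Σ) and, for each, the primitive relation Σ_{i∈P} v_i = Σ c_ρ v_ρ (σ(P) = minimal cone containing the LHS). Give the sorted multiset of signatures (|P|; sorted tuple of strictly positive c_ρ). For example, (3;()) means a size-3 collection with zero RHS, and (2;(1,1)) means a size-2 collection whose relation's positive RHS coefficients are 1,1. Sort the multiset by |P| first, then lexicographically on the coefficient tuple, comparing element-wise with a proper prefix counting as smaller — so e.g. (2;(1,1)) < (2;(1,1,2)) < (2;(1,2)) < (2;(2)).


|primitive collections| = 3. Relations:

  • {2,6}:  v_{2} + v_{6} = v_{5} — sig = (2;(1))
  • {3,4}:  v_{3} + v_{4} = v_{2} — sig = (2;(1))
  • {1,5,7}:  v_{1} + v_{5} + v_{7} = 0 — sig = (3;())

Hence PRS(X_Σ) =
    |P|=2: 2 collections, coeffs (1), (1)
    |P|=3: 1 collection, coeffs ()


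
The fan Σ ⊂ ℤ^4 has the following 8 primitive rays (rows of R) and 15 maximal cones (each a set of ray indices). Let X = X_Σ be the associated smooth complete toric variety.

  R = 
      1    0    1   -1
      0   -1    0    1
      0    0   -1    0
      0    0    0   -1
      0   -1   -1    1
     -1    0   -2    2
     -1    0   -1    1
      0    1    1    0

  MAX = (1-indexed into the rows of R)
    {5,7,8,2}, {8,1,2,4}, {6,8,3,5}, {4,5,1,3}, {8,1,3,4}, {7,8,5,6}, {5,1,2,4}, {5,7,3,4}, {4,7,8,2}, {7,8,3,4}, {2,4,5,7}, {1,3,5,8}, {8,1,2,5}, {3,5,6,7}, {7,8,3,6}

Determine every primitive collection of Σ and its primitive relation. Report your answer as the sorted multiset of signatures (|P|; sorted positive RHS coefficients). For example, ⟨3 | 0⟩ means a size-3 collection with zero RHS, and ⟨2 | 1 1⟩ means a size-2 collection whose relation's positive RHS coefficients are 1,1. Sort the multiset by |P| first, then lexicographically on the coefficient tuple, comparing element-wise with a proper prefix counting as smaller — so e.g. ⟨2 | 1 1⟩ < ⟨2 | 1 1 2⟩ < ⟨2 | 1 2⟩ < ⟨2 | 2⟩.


Δ(Σ) — 8 vertices, 7 min non-faces:

  P = {1,7}:  v_{1} + v_{7} = 0  ⇒ sig = ⟨2 | 0⟩
  P = {2,3}:  v_{2} + v_{3} = v_{5}  ⇒ sig = ⟨2 | 1⟩
  P = {4,6}:  v_{4} + v_{6} = v_{3} + v_{7}  ⇒ sig = ⟨2 | 1 1⟩
  P = {1,6}:  v_{1} + v_{6} = v_{3} + v_{5} + v_{8}  ⇒ sig = ⟨2 | 1 1 1⟩
  P = {2,6}:  v_{2} + v_{6} = 2·v_{5} + v_{7} + v_{8}  ⇒ sig = ⟨2 | 1 1 2⟩
  P = {4,5,8}:  v_{4} + v_{5} + v_{8} = 0  ⇒ sig = ⟨3 | 0⟩
  P = {3,5,7,8}:  v_{3} + v_{5} + v_{7} + v_{8} = v_{6}  ⇒ sig = ⟨4 | 1⟩

Signatures (|P|; sorted positive RHS coefficients), sorted:
    |P|=2: 5 collections, coeffs (), (1), (1,1), (1,1,1), (1,1,2)
    |P|=3: 1 collection, coeffs ()
    |P|=4: 1 collection, coeffs (1)


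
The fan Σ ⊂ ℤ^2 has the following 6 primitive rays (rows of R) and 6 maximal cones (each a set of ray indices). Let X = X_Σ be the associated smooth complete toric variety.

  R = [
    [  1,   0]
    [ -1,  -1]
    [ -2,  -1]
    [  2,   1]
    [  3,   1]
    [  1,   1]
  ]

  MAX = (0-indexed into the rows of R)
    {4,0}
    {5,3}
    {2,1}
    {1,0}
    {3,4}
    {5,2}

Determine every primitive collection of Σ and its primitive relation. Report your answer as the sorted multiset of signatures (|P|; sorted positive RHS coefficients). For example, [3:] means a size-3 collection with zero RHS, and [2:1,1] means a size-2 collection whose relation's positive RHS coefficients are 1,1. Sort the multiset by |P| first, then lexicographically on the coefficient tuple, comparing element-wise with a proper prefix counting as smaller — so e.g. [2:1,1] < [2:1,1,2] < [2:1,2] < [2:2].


|primitive collections| = 9. Relations:

  • {1,5}:  v_{1} + v_{5} = 0  ⇒ sig = [2:]
  • {2,3}:  v_{2} + v_{3} = 0  ⇒ sig = [2:]
  • {0,2}:  v_{0} + v_{2} = v_{1}  ⇒ sig = [2:1]
  • {0,3}:  v_{0} + v_{3} = v_{4}  ⇒ sig = [2:1]
  • {0,5}:  v_{0} + v_{5} = v_{3}  ⇒ sig = [2:1]
  • {1,3}:  v_{1} + v_{3} = v_{0}  ⇒ sig = [2:1]
  • {2,4}:  v_{2} + v_{4} = v_{0}  ⇒ sig = [2:1]
  • {1,4}:  v_{1} + v_{4} = 2·v_{0}  ⇒ sig = [2:2]
  • {4,5}:  v_{4} + v_{5} = 2·v_{3}  ⇒ sig = [2:2]

Signatures (|P|; sorted positive RHS coefficients), sorted:
[[2:], [2:], [2:1], [2:1], [2:1], [2:1], [2:1], [2:2], [2:2]]


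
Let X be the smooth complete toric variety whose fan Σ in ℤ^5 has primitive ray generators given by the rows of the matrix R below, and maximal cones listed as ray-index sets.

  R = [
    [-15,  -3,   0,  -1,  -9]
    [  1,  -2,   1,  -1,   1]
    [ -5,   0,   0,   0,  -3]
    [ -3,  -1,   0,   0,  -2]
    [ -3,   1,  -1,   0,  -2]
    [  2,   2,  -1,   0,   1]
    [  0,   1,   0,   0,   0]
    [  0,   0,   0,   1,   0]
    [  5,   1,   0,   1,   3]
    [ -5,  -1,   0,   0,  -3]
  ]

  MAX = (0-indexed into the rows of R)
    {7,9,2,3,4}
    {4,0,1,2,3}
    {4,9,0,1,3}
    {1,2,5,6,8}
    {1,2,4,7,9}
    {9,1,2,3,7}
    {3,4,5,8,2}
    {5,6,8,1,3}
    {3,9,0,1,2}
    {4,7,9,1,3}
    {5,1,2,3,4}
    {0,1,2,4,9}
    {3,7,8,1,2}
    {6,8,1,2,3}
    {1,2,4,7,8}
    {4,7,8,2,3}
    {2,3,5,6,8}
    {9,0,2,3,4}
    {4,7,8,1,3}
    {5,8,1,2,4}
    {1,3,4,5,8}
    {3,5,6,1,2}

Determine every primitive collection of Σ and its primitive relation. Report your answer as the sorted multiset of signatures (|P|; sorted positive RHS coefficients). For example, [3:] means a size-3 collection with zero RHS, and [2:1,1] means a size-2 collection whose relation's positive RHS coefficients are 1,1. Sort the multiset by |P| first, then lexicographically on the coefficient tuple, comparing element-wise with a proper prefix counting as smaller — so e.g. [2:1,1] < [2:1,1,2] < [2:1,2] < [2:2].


|primitive collections| = 14. Relations:

  {5,9}:  v_{5} + v_{9} = v_{4}  ⟹  sig = [2:1]
  {6,9}:  v_{6} + v_{9} = v_{2}  ⟹  sig = [2:1]
  {8,9}:  v_{8} + v_{9} = v_{7}  ⟹  sig = [2:1]
  {4,6}:  v_{4} + v_{6} = v_{2} + v_{5}  ⟹  sig = [2:1,1]
  {5,7}:  v_{5} + v_{7} = v_{4} + v_{8}  ⟹  sig = [2:1,1]
  {6,7}:  v_{6} + v_{7} = v_{2} + v_{8}  ⟹  sig = [2:1,1]
  {0,5}:  v_{0} + v_{5} = v_{1} + v_{2} + v_{3} + 2·v_{4}  ⟹  sig = [2:1,1,1,2]
  {0,6}:  v_{0} + v_{6} = v_{1} + 2·v_{2} + v_{3} + v_{4}  ⟹  sig = [2:1,1,1,2]
  {0,8}:  v_{0} + v_{8} = 2·v_{9}  ⟹  sig = [2:2]
  {0,7}:  v_{0} + v_{7} = 3·v_{9}  ⟹  sig = [2:3]
  {1,2,3,5,8}:  v_{1} + v_{2} + v_{3} + v_{5} + v_{8} = 0  ⟹  sig = [5:]
  {1,2,3,4,8}:  v_{1} + v_{2} + v_{3} + v_{4} + v_{8} = v_{9}  ⟹  sig = [5:1]
  {1,2,3,4,9}:  v_{1} + v_{2} + v_{3} + v_{4} + v_{9} = v_{0}  ⟹  sig = [5:1]
  {1,2,3,4,7}:  v_{1} + v_{2} + v_{3} + v_{4} + v_{7} = 2·v_{9}  ⟹  sig = [5:2]

so the primitive-relation signature multiset is
{ [2:1] ×3,  [2:1,1] ×3,  [2:1,1,1,2] ×2,  [2:2],  [2:3],  [5:],  [5:1] ×2,  [5:2] }


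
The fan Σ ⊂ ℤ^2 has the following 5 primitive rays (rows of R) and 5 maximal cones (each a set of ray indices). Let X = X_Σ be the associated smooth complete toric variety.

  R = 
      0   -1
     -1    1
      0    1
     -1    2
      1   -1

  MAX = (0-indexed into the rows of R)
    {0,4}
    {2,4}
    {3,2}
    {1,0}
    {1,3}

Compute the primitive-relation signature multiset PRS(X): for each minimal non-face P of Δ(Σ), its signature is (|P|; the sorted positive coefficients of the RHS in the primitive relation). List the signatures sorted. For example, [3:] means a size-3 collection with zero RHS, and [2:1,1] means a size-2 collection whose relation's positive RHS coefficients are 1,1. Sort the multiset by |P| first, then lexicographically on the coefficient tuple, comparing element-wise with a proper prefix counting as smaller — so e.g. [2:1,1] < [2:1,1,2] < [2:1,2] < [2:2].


Σ has 5 primitive collections:

  P = {0,2}:  v_{0} + v_{2} = 0 ; sig = [2:]
  P = {1,4}:  v_{1} + v_{4} = 0 ; sig = [2:]
  P = {0,3}:  v_{0} + v_{3} = v_{1} ; sig = [2:1]
  P = {1,2}:  v_{1} + v_{2} = v_{3} ; sig = [2:1]
  P = {3,4}:  v_{3} + v_{4} = v_{2} ; sig = [2:1]

Signatures (|P|; sorted positive RHS coefficients), sorted:
{ [2:] ×2,  [2:1] ×3 }


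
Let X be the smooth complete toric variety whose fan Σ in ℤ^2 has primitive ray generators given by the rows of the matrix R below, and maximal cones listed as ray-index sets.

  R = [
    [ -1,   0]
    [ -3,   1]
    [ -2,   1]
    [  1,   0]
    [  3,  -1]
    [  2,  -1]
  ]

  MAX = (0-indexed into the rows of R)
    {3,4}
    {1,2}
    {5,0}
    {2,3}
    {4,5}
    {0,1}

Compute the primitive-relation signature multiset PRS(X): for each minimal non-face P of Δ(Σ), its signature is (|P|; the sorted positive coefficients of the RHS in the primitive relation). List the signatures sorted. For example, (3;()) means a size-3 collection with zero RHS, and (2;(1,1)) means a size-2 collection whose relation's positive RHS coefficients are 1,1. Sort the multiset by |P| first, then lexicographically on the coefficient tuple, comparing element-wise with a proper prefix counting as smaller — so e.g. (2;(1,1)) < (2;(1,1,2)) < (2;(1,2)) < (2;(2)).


9 collections generate NE(X_Σ); each relation:

  P={0,3}:  v_{0} + v_{3} = 0  →  sig = (2;())
  P={1,4}:  v_{1} + v_{4} = 0  →  sig = (2;())
  P={2,5}:  v_{2} + v_{5} = 0  →  sig = (2;())
  P={0,2}:  v_{0} + v_{2} = v_{1}  →  sig = (2;(1))
  P={0,4}:  v_{0} + v_{4} = v_{5}  →  sig = (2;(1))
  P={1,3}:  v_{1} + v_{3} = v_{2}  →  sig = (2;(1))
  P={1,5}:  v_{1} + v_{5} = v_{0}  →  sig = (2;(1))
  P={2,4}:  v_{2} + v_{4} = v_{3}  →  sig = (2;(1))
  P={3,5}:  v_{3} + v_{5} = v_{4}  →  sig = (2;(1))

so the primitive-relation signature multiset is
[(2;()), (2;()), (2;()), (2;(1)), (2;(1)), (2;(1)), (2;(1)), (2;(1)), (2;(1))]


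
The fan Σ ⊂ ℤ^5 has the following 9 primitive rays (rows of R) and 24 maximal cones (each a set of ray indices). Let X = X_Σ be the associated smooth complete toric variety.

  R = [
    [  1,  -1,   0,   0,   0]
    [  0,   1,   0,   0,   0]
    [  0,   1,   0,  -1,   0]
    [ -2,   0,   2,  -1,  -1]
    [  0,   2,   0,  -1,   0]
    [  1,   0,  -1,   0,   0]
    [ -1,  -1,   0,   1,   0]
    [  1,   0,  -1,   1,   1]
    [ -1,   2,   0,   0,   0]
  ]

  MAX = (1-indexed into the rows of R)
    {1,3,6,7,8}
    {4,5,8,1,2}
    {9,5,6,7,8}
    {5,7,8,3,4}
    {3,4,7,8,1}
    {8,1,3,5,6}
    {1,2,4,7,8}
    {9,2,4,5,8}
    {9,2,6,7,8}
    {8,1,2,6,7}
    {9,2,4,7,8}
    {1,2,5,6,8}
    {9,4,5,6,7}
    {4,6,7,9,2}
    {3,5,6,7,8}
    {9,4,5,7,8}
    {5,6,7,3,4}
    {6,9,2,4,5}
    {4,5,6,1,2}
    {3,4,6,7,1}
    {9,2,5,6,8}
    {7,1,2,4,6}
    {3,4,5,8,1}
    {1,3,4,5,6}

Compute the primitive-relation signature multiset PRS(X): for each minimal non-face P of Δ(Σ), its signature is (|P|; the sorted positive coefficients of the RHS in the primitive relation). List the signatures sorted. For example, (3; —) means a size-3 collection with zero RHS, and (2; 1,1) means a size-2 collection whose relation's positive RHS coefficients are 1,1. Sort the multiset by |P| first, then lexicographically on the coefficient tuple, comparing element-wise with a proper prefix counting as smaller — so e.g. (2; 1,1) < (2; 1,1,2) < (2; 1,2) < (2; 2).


Minimal non-faces — 6 found among 9 rays, 24 max cones:

  • {1,9}:  v_{1} + v_{9} = v_{2} ; sig = (2; 1)
  • {2,3}:  v_{2} + v_{3} = v_{5} ; sig = (2; 1)
  • {3,9}:  v_{3} + v_{9} = 2·v_{5} + v_{7} ; sig = (2; 1,2)
  • {1,5,7}:  v_{1} + v_{5} + v_{7} = 0 ; sig = (3; —)
  • {4,6,8}:  v_{4} + v_{6} + v_{8} = 0 ; sig = (3; —)
  • {2,5,7}:  v_{2} + v_{5} + v_{7} = v_{9} ; sig = (3; 1)

Signatures (|P|; sorted positive RHS coefficients), sorted:
[(2; 1), (2; 1), (2; 1,2), (3; —), (3; —), (3; 1)]


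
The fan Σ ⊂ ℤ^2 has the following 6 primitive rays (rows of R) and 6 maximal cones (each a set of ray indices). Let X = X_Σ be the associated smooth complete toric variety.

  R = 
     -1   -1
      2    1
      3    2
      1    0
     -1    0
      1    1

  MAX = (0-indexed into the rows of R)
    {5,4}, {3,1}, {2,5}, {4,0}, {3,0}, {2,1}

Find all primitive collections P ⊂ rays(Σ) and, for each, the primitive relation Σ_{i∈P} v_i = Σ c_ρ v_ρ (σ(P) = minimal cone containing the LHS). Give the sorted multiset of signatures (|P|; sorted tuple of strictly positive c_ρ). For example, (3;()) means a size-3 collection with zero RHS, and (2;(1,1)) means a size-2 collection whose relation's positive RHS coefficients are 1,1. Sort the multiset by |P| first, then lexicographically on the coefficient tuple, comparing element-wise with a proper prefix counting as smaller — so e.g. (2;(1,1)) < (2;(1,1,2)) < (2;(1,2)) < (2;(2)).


The 9 primitive collections of Σ (r=6, n=2):

  {0,5}:  v_{0} + v_{5} = 0 — sig = (2;())
  {3,4}:  v_{3} + v_{4} = 0 — sig = (2;())
  {0,1}:  v_{0} + v_{1} = v_{3} — sig = (2;(1))
  {0,2}:  v_{0} + v_{2} = v_{1} — sig = (2;(1))
  {1,4}:  v_{1} + v_{4} = v_{5} — sig = (2;(1))
  {1,5}:  v_{1} + v_{5} = v_{2} — sig = (2;(1))
  {3,5}:  v_{3} + v_{5} = v_{1} — sig = (2;(1))
  {2,3}:  v_{2} + v_{3} = 2·v_{1} — sig = (2;(2))
  {2,4}:  v_{2} + v_{4} = 2·v_{5} — sig = (2;(2))

Hence PRS(X_Σ) =
[(2;()), (2;()), (2;(1)), (2;(1)), (2;(1)), (2;(1)), (2;(1)), (2;(2)), (2;(2))]


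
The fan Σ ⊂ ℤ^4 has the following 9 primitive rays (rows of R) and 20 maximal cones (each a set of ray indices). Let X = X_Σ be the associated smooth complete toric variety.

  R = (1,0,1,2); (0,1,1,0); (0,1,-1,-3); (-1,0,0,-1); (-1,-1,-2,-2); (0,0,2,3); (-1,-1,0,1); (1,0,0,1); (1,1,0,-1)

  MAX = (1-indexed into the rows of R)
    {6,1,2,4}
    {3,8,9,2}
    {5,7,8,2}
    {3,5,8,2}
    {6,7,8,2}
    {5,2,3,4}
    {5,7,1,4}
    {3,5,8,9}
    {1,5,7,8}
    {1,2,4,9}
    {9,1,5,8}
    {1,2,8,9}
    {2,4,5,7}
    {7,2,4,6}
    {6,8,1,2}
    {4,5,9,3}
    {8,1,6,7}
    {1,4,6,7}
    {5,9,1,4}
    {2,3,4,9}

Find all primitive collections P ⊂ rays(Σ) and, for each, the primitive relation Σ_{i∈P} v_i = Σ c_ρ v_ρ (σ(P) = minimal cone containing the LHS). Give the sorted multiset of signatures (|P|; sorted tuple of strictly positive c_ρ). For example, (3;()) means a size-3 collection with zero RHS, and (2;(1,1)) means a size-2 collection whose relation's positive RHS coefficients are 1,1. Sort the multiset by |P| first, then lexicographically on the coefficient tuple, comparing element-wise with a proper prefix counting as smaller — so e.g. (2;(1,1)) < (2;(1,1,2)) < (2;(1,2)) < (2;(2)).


Δ(Σ) — 9 vertices, 10 min non-faces:

  • {4,8}:  v_{4} + v_{8} = 0  so sig = (2;())
  • {7,9}:  v_{7} + v_{9} = 0  so sig = (2;())
  • {1,3}:  v_{1} + v_{3} = v_{9}  so sig = (2;(1))
  • {3,6}:  v_{3} + v_{6} = v_{2}  so sig = (2;(1))
  • {5,6}:  v_{5} + v_{6} = v_{7}  so sig = (2;(1))
  • {3,7}:  v_{3} + v_{7} = v_{2} + v_{5}  so sig = (2;(1,1))
  • {6,9}:  v_{6} + v_{9} = v_{1} + v_{2}  so sig = (2;(1,1))
  • {1,2,5}:  v_{1} + v_{2} + v_{5} = 0  so sig = (3;())
  • {1,2,7}:  v_{1} + v_{2} + v_{7} = v_{6}  so sig = (3;(1))
  • {2,5,9}:  v_{2} + v_{5} + v_{9} = v_{3}  so sig = (3;(1))

Hence PRS(X_Σ) =
    (2;())
    (2;())
    (2;(1))
    (2;(1))
    (2;(1))
    (2;(1,1))
    (2;(1,1))
    (3;())
    (3;(1))
    (3;(1))


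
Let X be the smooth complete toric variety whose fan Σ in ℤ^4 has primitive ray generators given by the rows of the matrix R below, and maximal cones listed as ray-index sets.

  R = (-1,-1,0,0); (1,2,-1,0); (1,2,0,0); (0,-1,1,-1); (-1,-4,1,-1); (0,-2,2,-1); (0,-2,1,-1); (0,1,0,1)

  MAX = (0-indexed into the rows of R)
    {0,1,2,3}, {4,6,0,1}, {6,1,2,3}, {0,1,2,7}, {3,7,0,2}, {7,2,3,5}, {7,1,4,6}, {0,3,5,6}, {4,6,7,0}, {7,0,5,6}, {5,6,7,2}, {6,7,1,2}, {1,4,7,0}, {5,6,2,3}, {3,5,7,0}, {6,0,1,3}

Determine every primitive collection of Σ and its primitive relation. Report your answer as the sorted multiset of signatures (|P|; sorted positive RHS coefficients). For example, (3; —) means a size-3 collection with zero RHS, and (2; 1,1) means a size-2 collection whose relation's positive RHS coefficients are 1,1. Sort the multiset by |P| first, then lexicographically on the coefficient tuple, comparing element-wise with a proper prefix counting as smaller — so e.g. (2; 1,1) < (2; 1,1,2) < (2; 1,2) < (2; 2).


The 9 primitive collections of Σ (r=8, n=4):

  • {2,4}:  v_{2} + v_{4} = v_{6} ; sig = (2; 1)
  • {1,5}:  v_{1} + v_{5} = v_{2} + v_{6} ; sig = (2; 1,1)
  • {4,5}:  v_{4} + v_{5} = v_{0} + 3·v_{6} + v_{7} ; sig = (2; 1,1,3)
  • {3,4}:  v_{3} + v_{4} = v_{0} + 2·v_{6} ; sig = (2; 1,2)
  • {0,2,6}:  v_{0} + v_{2} + v_{6} = v_{3} ; sig = (3; 1)
  • {1,3,7}:  v_{1} + v_{3} + v_{7} = v_{2} ; sig = (3; 1)
  • {3,6,7}:  v_{3} + v_{6} + v_{7} = v_{5} ; sig = (3; 1)
  • {0,2,5}:  v_{0} + v_{2} + v_{5} = 2·v_{3} + v_{7} ; sig = (3; 1,2)
  • {0,1,6,7}:  v_{0} + v_{1} + v_{6} + v_{7} = 0 ; sig = (4; —)

so the primitive-relation signature multiset is
    |P|=2: 4 collections, coeffs (1), (1,1), (1,1,3), (1,2)
    |P|=3: 4 collections, coeffs (1), (1), (1), (1,2)
    |P|=4: 1 collection, coeffs ()
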